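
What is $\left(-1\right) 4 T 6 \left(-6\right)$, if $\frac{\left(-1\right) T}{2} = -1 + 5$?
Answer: $-1152$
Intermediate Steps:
$T = -8$ ($T = - 2 \left(-1 + 5\right) = \left(-2\right) 4 = -8$)
$\left(-1\right) 4 T 6 \left(-6\right) = \left(-1\right) 4 \left(-8\right) 6 \left(-6\right) = \left(-4\right) \left(-8\right) 6 \left(-6\right) = 32 \cdot 6 \left(-6\right) = 192 \left(-6\right) = -1152$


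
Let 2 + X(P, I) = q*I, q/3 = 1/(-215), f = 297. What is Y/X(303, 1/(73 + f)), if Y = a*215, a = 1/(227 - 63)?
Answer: -8551625/13046446 ≈ -0.65548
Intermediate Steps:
a = 1/164 ≈ 0.0060976
q = -3/215 (q = 3/(-215) = 3*(-1/215) = -3/215 ≈ -0.013953)
X(P, I) = -2 - 3*I/215
Y = 215/164 (Y = (1/164)*215 = 215/164 ≈ 1.3110)
Y/X(303, 1/(73 + f)) = 215/(164*(-2 - 3/(215*(73 + 297)))) = 215/(164*(-2 - 3/215/370)) = 215/(164*(-2 - 3/215*1/370)) = 215/(164*(-2 - 3/79550)) = 215/(164*(-159103/79550)) = (215/164)*(-79550/159103) = -8551625/13046446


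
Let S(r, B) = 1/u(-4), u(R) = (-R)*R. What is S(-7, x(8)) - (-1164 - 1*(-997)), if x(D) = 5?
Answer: 2671/16 ≈ 166.94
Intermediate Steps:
u(R) = -R²
S(r, B) = -1/16 (S(r, B) = 1/(-1*(-4)²) = 1/(-1*16) = 1/(-16) = -1/16)
S(-7, x(8)) - (-1164 - 1*(-997)) = -1/16 - (-1164 - 1*(-997)) = -1/16 - (-1164 + 997) = -1/16 - 1*(-167) = -1/16 + 167 = 2671/16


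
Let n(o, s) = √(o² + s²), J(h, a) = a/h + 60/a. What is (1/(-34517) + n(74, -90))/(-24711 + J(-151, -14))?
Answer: 151/128817241829 - 2114*√3394/26123959 ≈ -0.0047143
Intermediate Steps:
J(h, a) = 60/a + a/h
(1/(-34517) + n(74, -90))/(-24711 + J(-151, -14)) = (1/(-34517) + √(74² + (-90)²))/(-24711 + (60/(-14) - 14/(-151))) = (-1/34517 + √(5476 + 8100))/(-24711 + (60*(-1/14) - 14*(-1/151))) = (-1/34517 + √13576)/(-24711 + (-30/7 + 14/151)) = (-1/34517 + 2*√3394)/(-24711 - 4432/1057) = (-1/34517 + 2*√3394)/(-26123959/1057) = (-1/34517 + 2*√3394)*(-1057/26123959) = 151/128817241829 - 2114*√3394/26123959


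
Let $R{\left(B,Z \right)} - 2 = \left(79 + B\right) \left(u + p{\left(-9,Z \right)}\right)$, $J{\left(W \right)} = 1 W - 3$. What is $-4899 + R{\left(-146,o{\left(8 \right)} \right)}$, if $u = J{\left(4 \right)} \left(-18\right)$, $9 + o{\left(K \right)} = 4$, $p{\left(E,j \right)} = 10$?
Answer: $-4361$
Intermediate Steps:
$J{\left(W \right)} = -3 + W$ ($J{\left(W \right)} = W - 3 = -3 + W$)
$o{\left(K \right)} = -5$ ($o{\left(K \right)} = -9 + 4 = -5$)
$u = -18$ ($u = \left(-3 + 4\right) \left(-18\right) = 1 \left(-18\right) = -18$)
$R{\left(B,Z \right)} = -630 - 8 B$ ($R{\left(B,Z \right)} = 2 + \left(79 + B\right) \left(-18 + 10\right) = 2 + \left(79 + B\right) \left(-8\right) = 2 - \left(632 + 8 B\right) = -630 - 8 B$)
$-4899 + R{\left(-146,o{\left(8 \right)} \right)} = -4899 - -538 = -4899 + \left(-630 + 1168\right) = -4899 + 538 = -4361$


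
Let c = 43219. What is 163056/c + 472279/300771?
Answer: 69453942277/12999021849 ≈ 5.3430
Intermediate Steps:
163056/c + 472279/300771 = 163056/43219 + 472279/300771 = 69453942277/12999021849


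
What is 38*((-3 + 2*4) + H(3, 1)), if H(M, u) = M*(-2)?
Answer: -38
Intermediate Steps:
H(M, u) = -2*M
38*((-3 + 2*4) + H(3, 1)) = 38*((-3 + 2*4) - 2*3) = 38*((-3 + 8) - 6) = 38*(5 - 6) = 38*(-1) = -38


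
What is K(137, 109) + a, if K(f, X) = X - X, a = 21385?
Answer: 21385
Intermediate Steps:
K(f, X) = 0
K(137, 109) + a = 0 + 21385 = 21385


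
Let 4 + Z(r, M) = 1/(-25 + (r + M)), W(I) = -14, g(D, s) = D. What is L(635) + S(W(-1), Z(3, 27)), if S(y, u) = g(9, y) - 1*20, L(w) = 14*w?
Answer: 8879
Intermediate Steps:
Z(r, M) = -4 + 1/(-25 + M + r) (Z(r, M) = -4 + 1/(-25 + (r + M)) = -4 + 1/(-25 + (M + r)) = -4 + 1/(-25 + M + r))
S(y, u) = -11 (S(y, u) = 9 - 1*20 = 9 - 20 = -11)
L(635) + S(W(-1), Z(3, 27)) = 14*635 - 11 = 8890 - 11 = 8879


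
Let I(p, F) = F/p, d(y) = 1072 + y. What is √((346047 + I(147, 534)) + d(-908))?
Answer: √16964517/7 ≈ 588.40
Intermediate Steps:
√((346047 + I(147, 534)) + d(-908)) = √((346047 + 534/147) + (1072 - 908)) = √((346047 + 534*(1/147)) + 164) = √((346047 + 178/49) + 164) = √(16956481/49 + 164) = √(16964517/49) = √16964517/7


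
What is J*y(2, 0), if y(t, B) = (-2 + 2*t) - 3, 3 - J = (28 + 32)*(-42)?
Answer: -2523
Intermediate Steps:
J = 2523 (J = 3 - (28 + 32)*(-42) = 3 - 60*(-42) = 3 - 1*(-2520) = 3 + 2520 = 2523)
y(t, B) = -5 + 2*t
J*y(2, 0) = 2523*(-5 + 2*2) = 2523*(-5 + 4) = 2523*(-1) = -2523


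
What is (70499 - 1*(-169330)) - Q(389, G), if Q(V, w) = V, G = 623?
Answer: 239440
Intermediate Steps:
(70499 - 1*(-169330)) - Q(389, G) = (70499 - 1*(-169330)) - 1*389 = (70499 + 169330) - 389 = 239829 - 389 = 239440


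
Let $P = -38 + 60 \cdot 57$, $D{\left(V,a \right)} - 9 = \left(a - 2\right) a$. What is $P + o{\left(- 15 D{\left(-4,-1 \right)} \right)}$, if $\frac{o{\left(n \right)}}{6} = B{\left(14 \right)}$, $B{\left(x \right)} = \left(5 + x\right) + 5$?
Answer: $3526$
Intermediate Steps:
$D{\left(V,a \right)} = 9 + a \left(-2 + a\right)$ ($D{\left(V,a \right)} = 9 + \left(a - 2\right) a = 9 + \left(-2 + a\right) a = 9 + a \left(-2 + a\right)$)
$B{\left(x \right)} = 10 + x$
$o{\left(n \right)} = 144$ ($o{\left(n \right)} = 6 \left(10 + 14\right) = 6 \cdot 24 = 144$)
$P = 3382$ ($P = -38 + 3420 = 3382$)
$P + o{\left(- 15 D{\left(-4,-1 \right)} \right)} = 3382 + 144 = 3526$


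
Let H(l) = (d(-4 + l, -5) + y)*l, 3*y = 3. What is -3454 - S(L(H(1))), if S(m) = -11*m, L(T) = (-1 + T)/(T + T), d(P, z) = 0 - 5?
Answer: -27577/8 ≈ -3447.1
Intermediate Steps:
y = 1 (y = (⅓)*3 = 1)
d(P, z) = -5
H(l) = -4*l (H(l) = (-5 + 1)*l = -4*l)
L(T) = (-1 + T)/(2*T) (L(T) = (-1 + T)/((2*T)) = (-1 + T)*(1/(2*T)) = (-1 + T)/(2*T))
-3454 - S(L(H(1))) = -3454 - (-11)*(-1 - 4*1)/(2*((-4*1))) = -3454 - (-11)*(½)*(-1 - 4)/(-4) = -3454 - (-11)*(½)*(-¼)*(-5) = -3454 - (-11)*5/8 = -3454 - 1*(-55/8) = -3454 + 55/8 = -27577/8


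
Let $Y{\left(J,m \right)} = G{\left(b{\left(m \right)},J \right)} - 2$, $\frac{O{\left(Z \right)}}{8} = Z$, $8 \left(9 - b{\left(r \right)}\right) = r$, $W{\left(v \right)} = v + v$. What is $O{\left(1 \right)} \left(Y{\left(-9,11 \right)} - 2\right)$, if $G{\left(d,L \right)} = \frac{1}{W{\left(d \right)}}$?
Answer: $- \frac{1920}{61} \approx -31.475$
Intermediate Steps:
$W{\left(v \right)} = 2 v$
$b{\left(r \right)} = 9 - \frac{r}{8}$
$O{\left(Z \right)} = 8 Z$
$G{\left(d,L \right)} = \frac{1}{2 d}$
$Y{\left(J,m \right)} = -2 + \frac{1}{2 \left(9 - \frac{m}{8}\right)}$ ($Y{\left(J,m \right)} = \frac{1}{2 \left(9 - \frac{m}{8}\right)} - 2 = -2 + \frac{1}{2 \left(9 - \frac{m}{8}\right)}$)
$O{\left(1 \right)} \left(Y{\left(-9,11 \right)} - 2\right) = 8 \cdot 1 \left(\frac{2 \left(70 - 11\right)}{-72 + 11} - 2\right) = 8 \left(\frac{2 \left(70 - 11\right)}{-61} - 2\right) = 8 \left(2 \left(- \frac{1}{61}\right) 59 - 2\right) = 8 \left(- \frac{118}{61} - 2\right) = 8 \left(- \frac{240}{61}\right) = - \frac{1920}{61}$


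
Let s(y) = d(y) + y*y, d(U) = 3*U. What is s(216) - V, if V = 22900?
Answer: 24404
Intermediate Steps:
s(y) = y² + 3*y (s(y) = 3*y + y*y = 3*y + y² = y² + 3*y)
s(216) - V = 216*(3 + 216) - 1*22900 = 216*219 - 22900 = 47304 - 22900 = 24404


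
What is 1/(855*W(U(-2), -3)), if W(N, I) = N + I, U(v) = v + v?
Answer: -1/5985 ≈ -0.00016708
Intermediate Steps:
U(v) = 2*v
W(N, I) = I + N
1/(855*W(U(-2), -3)) = 1/(855*(-3 + 2*(-2))) = 1/(855*(-3 - 4)) = 1/(855*(-7)) = 1/(-5985) = -1/5985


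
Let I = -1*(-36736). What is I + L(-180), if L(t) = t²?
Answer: 69136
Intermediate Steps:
I = 36736
I + L(-180) = 36736 + (-180)² = 36736 + 32400 = 69136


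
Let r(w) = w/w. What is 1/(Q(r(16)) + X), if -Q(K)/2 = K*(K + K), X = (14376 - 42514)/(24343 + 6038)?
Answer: -30381/149662 ≈ -0.20300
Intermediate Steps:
r(w) = 1
X = -28138/30381 ≈ -0.92617
Q(K) = -4*K² (Q(K) = -2*K*(K + K) = -2*K*2*K = -4*K²)
1/(Q(r(16)) + X) = 1/(-4*1² - 28138/30381) = 1/(-4*1 - 28138/30381) = 1/(-4 - 28138/30381) = 1/(-149662/30381) = -30381/149662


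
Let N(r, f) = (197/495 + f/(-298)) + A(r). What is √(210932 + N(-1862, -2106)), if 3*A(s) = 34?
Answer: √127503350950910/24585 ≈ 459.29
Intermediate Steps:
A(s) = 34/3 (A(s) = (⅓)*34 = 34/3)
N(r, f) = 5807/495 - f/298 (N(r, f) = (197/495 + f/(-298)) + 34/3 = (197*(1/495) + f*(-1/298)) + 34/3 = (197/495 - f/298) + 34/3 = 5807/495 - f/298)
√(210932 + N(-1862, -2106)) = √(210932 + (5807/495 - 1/298*(-2106))) = √(210932 + (5807/495 + 1053/149)) = √(210932 + 1386478/73755) = √(15558676138/73755) = √127503350950910/24585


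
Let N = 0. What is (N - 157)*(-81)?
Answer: 12717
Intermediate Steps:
(N - 157)*(-81) = (0 - 157)*(-81) = -157*(-81) = 12717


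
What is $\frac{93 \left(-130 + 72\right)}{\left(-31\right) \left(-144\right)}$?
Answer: $- \frac{29}{24} \approx -1.2083$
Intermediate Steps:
$\frac{93 \left(-130 + 72\right)}{\left(-31\right) \left(-144\right)} = \frac{93 \left(-58\right)}{4464} = \left(-5394\right) \frac{1}{4464} = - \frac{29}{24}$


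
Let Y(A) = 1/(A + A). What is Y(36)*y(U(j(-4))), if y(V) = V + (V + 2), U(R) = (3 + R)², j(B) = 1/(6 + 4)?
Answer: 1061/3600 ≈ 0.29472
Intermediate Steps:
Y(A) = 1/(2*A)
j(B) = ⅒ (j(B) = 1/10 = ⅒)
y(V) = 2 + 2*V (y(V) = V + (2 + V) = 2 + 2*V)
Y(36)*y(U(j(-4))) = ((½)/36)*(2 + 2*(3 + ⅒)²) = ((½)*(1/36))*(2 + 2*(31/10)²) = (2 + 2*(961/100))/72 = (2 + 961/50)/72 = (1/72)*(1061/50) = 1061/3600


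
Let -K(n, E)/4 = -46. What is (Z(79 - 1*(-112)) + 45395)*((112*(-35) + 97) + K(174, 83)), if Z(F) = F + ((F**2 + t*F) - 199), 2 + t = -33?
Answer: -273590937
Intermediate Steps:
t = -35 (t = -2 - 33 = -35)
K(n, E) = 184 (K(n, E) = -4*(-46) = 184)
Z(F) = -199 + F**2 - 34*F (Z(F) = F + ((F**2 - 35*F) - 199) = F + (-199 + F**2 - 35*F) = -199 + F**2 - 34*F)
(Z(79 - 1*(-112)) + 45395)*((112*(-35) + 97) + K(174, 83)) = ((-199 + (79 - 1*(-112))**2 - 34*(79 - 1*(-112))) + 45395)*((112*(-35) + 97) + 184) = ((-199 + (79 + 112)**2 - 34*(79 + 112)) + 45395)*((-3920 + 97) + 184) = ((-199 + 191**2 - 34*191) + 45395)*(-3823 + 184) = ((-199 + 36481 - 6494) + 45395)*(-3639) = (29788 + 45395)*(-3639) = 75183*(-3639) = -273590937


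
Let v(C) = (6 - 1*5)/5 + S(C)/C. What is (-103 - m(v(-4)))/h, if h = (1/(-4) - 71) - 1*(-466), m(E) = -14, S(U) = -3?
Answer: -356/1579 ≈ -0.22546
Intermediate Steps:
v(C) = ⅕ - 3/C (v(C) = (6 - 1*5)/5 - 3/C = (6 - 5)*(⅕) - 3/C = 1*(⅕) - 3/C = ⅕ - 3/C)
h = 1579/4 (h = (-¼ - 71) + 466 = -285/4 + 466 = 1579/4 ≈ 394.75)
(-103 - m(v(-4)))/h = (-103 - 1*(-14))/(1579/4) = (-103 + 14)*(4/1579) = -89*4/1579 = -356/1579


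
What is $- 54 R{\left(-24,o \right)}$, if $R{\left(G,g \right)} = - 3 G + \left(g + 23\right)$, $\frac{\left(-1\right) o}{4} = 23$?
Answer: $-162$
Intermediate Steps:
$o = -92$ ($o = \left(-4\right) 23 = -92$)
$R{\left(G,g \right)} = 23 + g - 3 G$ ($R{\left(G,g \right)} = - 3 G + \left(23 + g\right) = 23 + g - 3 G$)
$- 54 R{\left(-24,o \right)} = - 54 \left(23 - 92 - -72\right) = - 54 \left(23 - 92 + 72\right) = \left(-54\right) 3 = -162$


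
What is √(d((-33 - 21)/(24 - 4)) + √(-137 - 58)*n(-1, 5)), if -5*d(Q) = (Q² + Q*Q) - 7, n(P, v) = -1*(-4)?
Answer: √(-3790 + 10000*I*√195)/50 ≈ 5.2135 + 5.3569*I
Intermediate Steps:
n(P, v) = 4
d(Q) = 7/5 - 2*Q²/5 (d(Q) = -((Q² + Q*Q) - 7)/5 = -((Q² + Q²) - 7)/5 = -(2*Q² - 7)/5 = -(-7 + 2*Q²)/5 = 7/5 - 2*Q²/5)
√(d((-33 - 21)/(24 - 4)) + √(-137 - 58)*n(-1, 5)) = √((7/5 - 2*(-33 - 21)²/(24 - 4)²/5) + √(-137 - 58)*4) = √((7/5 - 2*(-54/20)²/5) + √(-195)*4) = √((7/5 - 2*(-54*1/20)²/5) + (I*√195)*4) = √((7/5 - 2*(-27/10)²/5) + 4*I*√195) = √((7/5 - ⅖*729/100) + 4*I*√195) = √((7/5 - 729/250) + 4*I*√195) = √(-379/250 + 4*I*√195)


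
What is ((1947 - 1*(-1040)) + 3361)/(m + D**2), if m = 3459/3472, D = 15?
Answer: 7346752/261553 ≈ 28.089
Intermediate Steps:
m = 3459/3472 (m = 3459*(1/3472) = 3459/3472 ≈ 0.99626)
((1947 - 1*(-1040)) + 3361)/(m + D**2) = ((1947 - 1*(-1040)) + 3361)/(3459/3472 + 15**2) = ((1947 + 1040) + 3361)/(3459/3472 + 225) = (2987 + 3361)/(784659/3472) = 6348*(3472/784659) = 7346752/261553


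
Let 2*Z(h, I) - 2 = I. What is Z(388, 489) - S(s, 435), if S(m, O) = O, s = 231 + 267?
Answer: -379/2 ≈ -189.50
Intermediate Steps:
s = 498
Z(h, I) = 1 + I/2
Z(388, 489) - S(s, 435) = (1 + (½)*489) - 1*435 = (1 + 489/2) - 435 = 491/2 - 435 = -379/2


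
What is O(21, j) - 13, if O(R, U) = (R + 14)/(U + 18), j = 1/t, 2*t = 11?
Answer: -443/40 ≈ -11.075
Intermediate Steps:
t = 11/2 (t = (1/2)*11 = 11/2 ≈ 5.5000)
j = 2/11 (j = 1/(11/2) = 2/11 ≈ 0.18182)
O(R, U) = (14 + R)/(18 + U)
O(21, j) - 13 = (14 + 21)/(18 + 2/11) - 13 = 35/(200/11) - 13 = (11/200)*35 - 13 = 77/40 - 13 = -443/40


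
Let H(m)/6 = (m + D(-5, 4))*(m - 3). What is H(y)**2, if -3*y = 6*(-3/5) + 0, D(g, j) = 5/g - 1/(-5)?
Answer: 11664/625 ≈ 18.662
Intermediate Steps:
D(g, j) = 1/5 + 5/g (D(g, j) = 5/g - 1*(-1/5) = 5/g + 1/5 = 1/5 + 5/g)
y = 6/5 (y = -(6*(-3/5) + 0)/3 = -(-18/5 + 0)/3 = -1/3*(-18/5) = 6/5 ≈ 1.2000)
H(m) = 6*(-3 + m)*(-4/5 + m) (H(m) = 6*((m + (1/5)*(25 - 5)/(-5))*(m - 3)) = 6*((m + (1/5)*(-1/5)*20)*(-3 + m)) = 6*((m - 4/5)*(-3 + m)) = 6*((-4/5 + m)*(-3 + m)) = 6*((-3 + m)*(-4/5 + m)) = 6*(-3 + m)*(-4/5 + m))
H(y)**2 = (72/5 + 6*(6/5)**2 - 114/5*6/5)**2 = (72/5 + 6*(36/25) - 684/25)**2 = (72/5 + 216/25 - 684/25)**2 = (-108/25)**2 = 11664/625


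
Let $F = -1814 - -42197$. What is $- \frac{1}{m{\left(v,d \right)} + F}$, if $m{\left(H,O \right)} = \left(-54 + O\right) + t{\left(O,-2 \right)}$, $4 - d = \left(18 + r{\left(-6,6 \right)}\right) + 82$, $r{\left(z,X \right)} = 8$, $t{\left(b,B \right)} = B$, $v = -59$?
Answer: $- \frac{1}{40223} \approx -2.4861 \cdot 10^{-5}$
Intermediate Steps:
$d = -104$ ($d = 4 - \left(\left(18 + 8\right) + 82\right) = 4 - \left(26 + 82\right) = 4 - 108 = -104$)
$F = 40383$ ($F = -1814 + 42197 = 40383$)
$m{\left(H,O \right)} = -56 + O$ ($m{\left(H,O \right)} = \left(-54 + O\right) - 2 = -56 + O$)
$- \frac{1}{m{\left(v,d \right)} + F} = - \frac{1}{\left(-56 - 104\right) + 40383} = - \frac{1}{-160 + 40383} = - \frac{1}{40223}$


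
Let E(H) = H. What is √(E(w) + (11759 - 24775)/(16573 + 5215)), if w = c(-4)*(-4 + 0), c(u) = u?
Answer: 3*√50776934/5447 ≈ 3.9246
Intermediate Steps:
w = 16 (w = -4*(-4 + 0) = -4*(-4) = 16)
√(E(w) + (11759 - 24775)/(16573 + 5215)) = √(16 + (11759 - 24775)/(16573 + 5215)) = √(16 - 13016/21788) = √(16 - 13016*1/21788) = √(16 - 3254/5447) = √(83898/5447) = 3*√50776934/5447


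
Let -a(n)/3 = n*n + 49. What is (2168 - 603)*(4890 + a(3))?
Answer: 7380540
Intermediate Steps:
a(n) = -147 - 3*n**2 (a(n) = -3*(n*n + 49) = -3*(n**2 + 49) = -3*(49 + n**2) = -147 - 3*n**2)
(2168 - 603)*(4890 + a(3)) = (2168 - 603)*(4890 + (-147 - 3*3**2)) = 1565*(4890 + (-147 - 3*9)) = 1565*(4890 + (-147 - 27)) = 1565*(4890 - 174) = 1565*4716 = 7380540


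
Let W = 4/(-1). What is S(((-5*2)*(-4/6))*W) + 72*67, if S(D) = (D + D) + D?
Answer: 4744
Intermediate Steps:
W = -4 (W = 4*(-1) = -4)
S(D) = 3*D (S(D) = 2*D + D = 3*D)
S(((-5*2)*(-4/6))*W) + 72*67 = 3*(((-5*2)*(-4/6))*(-4)) + 72*67 = 3*(-(-40)/6*(-4)) + 4824 = 3*(-10*(-⅔)*(-4)) + 4824 = 3*((20/3)*(-4)) + 4824 = 3*(-80/3) + 4824 = -80 + 4824 = 4744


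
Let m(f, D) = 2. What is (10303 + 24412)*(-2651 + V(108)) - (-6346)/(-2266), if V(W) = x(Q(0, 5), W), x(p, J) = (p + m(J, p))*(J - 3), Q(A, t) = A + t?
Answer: -75360297193/1133 ≈ -6.6514e+7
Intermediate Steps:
x(p, J) = (-3 + J)*(2 + p) (x(p, J) = (p + 2)*(J - 3) = (2 + p)*(-3 + J) = (-3 + J)*(2 + p))
V(W) = -21 + 7*W (V(W) = -6 - 3*(0 + 5) + 2*W + W*(0 + 5) = -6 - 3*5 + 2*W + W*5 = -6 - 15 + 2*W + 5*W = -21 + 7*W)
(10303 + 24412)*(-2651 + V(108)) - (-6346)/(-2266) = (10303 + 24412)*(-2651 + (-21 + 7*108)) - (-6346)/(-2266) = 34715*(-2651 + (-21 + 756)) - (-6346)*(-1)/2266 = 34715*(-2651 + 735) - 1*3173/1133 = 34715*(-1916) - 3173/1133 = -66513940 - 3173/1133 = -75360297193/1133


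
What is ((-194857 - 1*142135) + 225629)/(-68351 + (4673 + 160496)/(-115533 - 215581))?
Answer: 12291282794/7544046061 ≈ 1.6293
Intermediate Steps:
((-194857 - 1*142135) + 225629)/(-68351 + (4673 + 160496)/(-115533 - 215581)) = ((-194857 - 142135) + 225629)/(-68351 + 165169/(-331114)) = (-336992 + 225629)/(-68351 + 165169*(-1/331114)) = -111363/(-68351 - 165169/331114) = -111363/(-22632138183/331114) = -111363*(-331114/22632138183) = 12291282794/7544046061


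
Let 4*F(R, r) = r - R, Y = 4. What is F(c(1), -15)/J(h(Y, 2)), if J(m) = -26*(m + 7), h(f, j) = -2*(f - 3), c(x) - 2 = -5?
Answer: 3/130 ≈ 0.023077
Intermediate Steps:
c(x) = -3 (c(x) = 2 - 5 = -3)
F(R, r) = -R/4 + r/4 (F(R, r) = (r - R)/4 = -R/4 + r/4)
h(f, j) = 6 - 2*f (h(f, j) = -2*(-3 + f) = 6 - 2*f)
J(m) = -182 - 26*m (J(m) = -26*(7 + m) = -182 - 26*m)
F(c(1), -15)/J(h(Y, 2)) = (-¼*(-3) + (¼)*(-15))/(-182 - 26*(6 - 2*4)) = (¾ - 15/4)/(-182 - 26*(6 - 8)) = -3/(-182 - 26*(-2)) = -3/(-182 + 52) = -3/(-130) = -3*(-1/130) = 3/130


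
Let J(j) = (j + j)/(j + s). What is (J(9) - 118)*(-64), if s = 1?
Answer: 37184/5 ≈ 7436.8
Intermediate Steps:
J(j) = 2*j/(1 + j) (J(j) = (j + j)/(j + 1) = (2*j)/(1 + j) = 2*j/(1 + j))
(J(9) - 118)*(-64) = (2*9/(1 + 9) - 118)*(-64) = (2*9/10 - 118)*(-64) = (2*9*(⅒) - 118)*(-64) = (9/5 - 118)*(-64) = -581/5*(-64) = 37184/5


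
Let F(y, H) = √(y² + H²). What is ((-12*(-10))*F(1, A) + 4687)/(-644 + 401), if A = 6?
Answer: -4687/243 - 40*√37/81 ≈ -22.292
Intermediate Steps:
F(y, H) = √(H² + y²)
((-12*(-10))*F(1, A) + 4687)/(-644 + 401) = ((-12*(-10))*√(6² + 1²) + 4687)/(-644 + 401) = (120*√(36 + 1) + 4687)/(-243) = (120*√37 + 4687)*(-1/243) = (4687 + 120*√37)*(-1/243) = -4687/243 - 40*√37/81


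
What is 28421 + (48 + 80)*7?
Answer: 29317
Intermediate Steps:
28421 + (48 + 80)*7 = 28421 + 128*7 = 28421 + 896 = 29317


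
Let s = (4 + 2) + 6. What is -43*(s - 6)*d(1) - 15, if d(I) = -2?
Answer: 501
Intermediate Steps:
s = 12 (s = 6 + 6 = 12)
-43*(s - 6)*d(1) - 15 = -43*(12 - 6)*(-2) - 15 = -258*(-2) - 15 = -43*(-12) - 15 = 516 - 15 = 501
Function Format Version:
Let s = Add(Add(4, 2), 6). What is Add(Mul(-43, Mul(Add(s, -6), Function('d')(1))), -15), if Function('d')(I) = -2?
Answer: 501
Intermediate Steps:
s = 12 (s = Add(6, 6) = 12)
Add(Mul(-43, Mul(Add(s, -6), Function('d')(1))), -15) = Add(Mul(-43, Mul(Add(12, -6), -2)), -15) = Add(Mul(-43, Mul(6, -2)), -15) = Add(Mul(-43, -12), -15) = Add(516, -15) = 501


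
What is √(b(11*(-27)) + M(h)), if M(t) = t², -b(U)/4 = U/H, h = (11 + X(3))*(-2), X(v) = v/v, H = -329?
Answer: 6*√1720999/329 ≈ 23.925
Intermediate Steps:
X(v) = 1
h = -24 (h = (11 + 1)*(-2) = 12*(-2) = -24)
b(U) = 4*U/329 (b(U) = -4*U/(-329) = -4*U*(-1)/329 = -(-4)*U/329 = 4*U/329)
√(b(11*(-27)) + M(h)) = √(4*(11*(-27))/329 + (-24)²) = √((4/329)*(-297) + 576) = √(-1188/329 + 576) = √(188316/329) = 6*√1720999/329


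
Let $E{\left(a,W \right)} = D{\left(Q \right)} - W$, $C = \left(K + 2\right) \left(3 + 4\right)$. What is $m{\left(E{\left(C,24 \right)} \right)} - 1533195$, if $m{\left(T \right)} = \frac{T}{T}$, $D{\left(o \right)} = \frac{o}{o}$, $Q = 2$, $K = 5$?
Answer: $-1533194$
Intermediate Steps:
$D{\left(o \right)} = 1$
$C = 49$ ($C = \left(5 + 2\right) \left(3 + 4\right) = 7 \cdot 7 = 49$)
$E{\left(a,W \right)} = 1 - W$
$m{\left(T \right)} = 1$
$m{\left(E{\left(C,24 \right)} \right)} - 1533195 = 1 - 1533195 = -1533194$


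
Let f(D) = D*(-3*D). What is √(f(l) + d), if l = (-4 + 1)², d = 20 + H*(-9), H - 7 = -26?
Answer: 2*I*√13 ≈ 7.2111*I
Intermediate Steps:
H = -19 (H = 7 - 26 = -19)
d = 191 (d = 20 - 19*(-9) = 20 + 171 = 191)
l = 9 (l = (-3)² = 9)
f(D) = -3*D²
√(f(l) + d) = √(-3*9² + 191) = √(-3*81 + 191) = √(-243 + 191) = √(-52) = 2*I*√13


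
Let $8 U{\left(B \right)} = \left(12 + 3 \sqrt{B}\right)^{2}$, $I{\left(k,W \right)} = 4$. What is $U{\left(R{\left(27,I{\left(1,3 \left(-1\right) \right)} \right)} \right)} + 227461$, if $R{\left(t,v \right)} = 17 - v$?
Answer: $\frac{1819949}{8} + 9 \sqrt{13} \approx 2.2753 \cdot 10^{5}$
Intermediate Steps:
$U{\left(B \right)} = \frac{\left(12 + 3 \sqrt{B}\right)^{2}}{8}$
$U{\left(R{\left(27,I{\left(1,3 \left(-1\right) \right)} \right)} \right)} + 227461 = \frac{9 \left(4 + \sqrt{17 - 4}\right)^{2}}{8} + 227461 = \frac{9 \left(4 + \sqrt{13}\right)^{2}}{8} + 227461 = 227461 + \frac{9 \left(4 + \sqrt{13}\right)^{2}}{8}$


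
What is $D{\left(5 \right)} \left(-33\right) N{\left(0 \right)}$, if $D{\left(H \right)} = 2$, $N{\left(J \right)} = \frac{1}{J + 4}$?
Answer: $- \frac{33}{2} \approx -16.5$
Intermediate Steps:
$N{\left(J \right)} = \frac{1}{4 + J}$
$D{\left(5 \right)} \left(-33\right) N{\left(0 \right)} = \frac{2 \left(-33\right)}{4 + 0} = - \frac{66}{4} = \left(-66\right) \frac{1}{4} = - \frac{33}{2}$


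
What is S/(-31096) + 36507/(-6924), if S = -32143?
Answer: -76055295/17942392 ≈ -4.2389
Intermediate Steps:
S/(-31096) + 36507/(-6924) = -32143/(-31096) + 36507/(-6924) = -32143*(-1/31096) + 36507*(-1/6924) = 32143/31096 - 12169/2308 = -76055295/17942392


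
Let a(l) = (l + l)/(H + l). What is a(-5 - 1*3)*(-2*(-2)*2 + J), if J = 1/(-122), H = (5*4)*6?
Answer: -975/854 ≈ -1.1417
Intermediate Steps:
H = 120 (H = 20*6 = 120)
J = -1/122 ≈ -0.0081967
a(l) = 2*l/(120 + l) (a(l) = (l + l)/(120 + l) = (2*l)/(120 + l) = 2*l/(120 + l))
a(-5 - 1*3)*(-2*(-2)*2 + J) = (2*(-5 - 1*3)/(120 + (-5 - 1*3)))*(-2*(-2)*2 - 1/122) = (2*(-5 - 3)/(120 + (-5 - 3)))*(4*2 - 1/122) = (2*(-8)/(120 - 8))*(8 - 1/122) = (2*(-8)/112)*(975/122) = (2*(-8)*(1/112))*(975/122) = -⅐*975/122 = -975/854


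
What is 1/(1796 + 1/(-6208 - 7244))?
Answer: 13452/24159791 ≈ 0.00055679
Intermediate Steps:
1/(1796 + 1/(-6208 - 7244)) = 1/(1796 + 1/(-13452)) = 1/(1796 - 1/13452) = 1/(24159791/13452) = 13452/24159791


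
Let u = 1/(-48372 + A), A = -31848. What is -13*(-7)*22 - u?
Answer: 160600441/80220 ≈ 2002.0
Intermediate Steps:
u = -1/80220 (u = 1/(-48372 - 31848) = 1/(-80220) = -1/80220 ≈ -1.2466e-5)
-13*(-7)*22 - u = -13*(-7)*22 - 1*(-1/80220) = 91*22 + 1/80220 = 2002 + 1/80220 = 160600441/80220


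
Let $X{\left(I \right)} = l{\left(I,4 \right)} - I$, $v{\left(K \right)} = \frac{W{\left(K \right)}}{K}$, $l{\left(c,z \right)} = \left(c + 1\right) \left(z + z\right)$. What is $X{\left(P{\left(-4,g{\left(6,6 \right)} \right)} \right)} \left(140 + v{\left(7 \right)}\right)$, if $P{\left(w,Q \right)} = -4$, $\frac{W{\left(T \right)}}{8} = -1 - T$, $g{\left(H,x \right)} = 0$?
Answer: $- \frac{18320}{7} \approx -2617.1$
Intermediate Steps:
$W{\left(T \right)} = -8 - 8 T$ ($W{\left(T \right)} = 8 \left(-1 - T\right) = -8 - 8 T$)
$l{\left(c,z \right)} = 2 z \left(1 + c\right)$ ($l{\left(c,z \right)} = \left(1 + c\right) 2 z = 2 z \left(1 + c\right)$)
$v{\left(K \right)} = \frac{-8 - 8 K}{K}$
$X{\left(I \right)} = 8 + 7 I$ ($X{\left(I \right)} = 2 \cdot 4 \left(1 + I\right) - I = \left(8 + 8 I\right) - I = 8 + 7 I$)
$X{\left(P{\left(-4,g{\left(6,6 \right)} \right)} \right)} \left(140 + v{\left(7 \right)}\right) = \left(8 + 7 \left(-4\right)\right) \left(140 - \left(8 + \frac{8}{7}\right)\right) = \left(8 - 28\right) \left(140 - \frac{64}{7}\right) = - 20 \left(140 - \frac{64}{7}\right) = \left(-20\right) \frac{916}{7} = - \frac{18320}{7}$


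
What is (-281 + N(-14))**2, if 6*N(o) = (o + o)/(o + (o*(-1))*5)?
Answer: 11377129/144 ≈ 79008.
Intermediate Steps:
N(o) = -1/12 (N(o) = ((o + o)/(o + (o*(-1))*5))/6 = ((2*o)/(o - o*5))/6 = ((2*o)/(o - 5*o))/6 = ((2*o)/((-4*o)))/6 = ((2*o)*(-1/(4*o)))/6 = (1/6)*(-1/2) = -1/12)
(-281 + N(-14))**2 = (-281 - 1/12)**2 = (-3373/12)**2 = 11377129/144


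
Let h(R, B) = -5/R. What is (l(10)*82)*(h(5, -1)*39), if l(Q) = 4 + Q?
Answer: -44772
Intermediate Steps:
(l(10)*82)*(h(5, -1)*39) = ((4 + 10)*82)*(-5/5*39) = (14*82)*(-5*⅕*39) = 1148*(-1*39) = 1148*(-39) = -44772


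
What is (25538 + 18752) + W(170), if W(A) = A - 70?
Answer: 44390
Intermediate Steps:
W(A) = -70 + A
(25538 + 18752) + W(170) = (25538 + 18752) + (-70 + 170) = 44290 + 100 = 44390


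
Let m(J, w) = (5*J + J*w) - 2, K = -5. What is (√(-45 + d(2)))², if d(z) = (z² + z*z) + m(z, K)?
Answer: -39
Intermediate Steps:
m(J, w) = -2 + 5*J + J*w
d(z) = -2 + 2*z² (d(z) = (z² + z*z) + (-2 + 5*z + z*(-5)) = (z² + z²) + (-2 + 5*z - 5*z) = 2*z² - 2 = -2 + 2*z²)
(√(-45 + d(2)))² = (√(-45 + (-2 + 2*2²)))² = (√(-45 + (-2 + 2*4)))² = (√(-45 + (-2 + 8)))² = (√(-45 + 6))² = (√(-39))² = (I*√39)² = -39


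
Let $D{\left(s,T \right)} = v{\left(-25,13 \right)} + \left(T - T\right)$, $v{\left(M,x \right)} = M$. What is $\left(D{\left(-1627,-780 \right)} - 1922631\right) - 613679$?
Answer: $-2536335$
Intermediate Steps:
$D{\left(s,T \right)} = -25$ ($D{\left(s,T \right)} = -25 + \left(T - T\right) = -25 + 0 = -25$)
$\left(D{\left(-1627,-780 \right)} - 1922631\right) - 613679 = \left(-25 - 1922631\right) - 613679 = -1922656 - 613679 = -2536335$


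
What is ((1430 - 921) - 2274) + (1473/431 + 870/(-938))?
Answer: -356271983/202139 ≈ -1762.5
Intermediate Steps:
((1430 - 921) - 2274) + (1473/431 + 870/(-938)) = (509 - 2274) + (1473*(1/431) + 870*(-1/938)) = -1765 + (1473/431 - 435/469) = -1765 + 503352/202139 = -356271983/202139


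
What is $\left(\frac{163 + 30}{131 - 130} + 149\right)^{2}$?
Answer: $116964$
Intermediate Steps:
$\left(\frac{163 + 30}{131 - 130} + 149\right)^{2} = \left(\frac{193}{1} + 149\right)^{2} = \left(193 \cdot 1 + 149\right)^{2} = \left(193 + 149\right)^{2} = 342^{2} = 116964$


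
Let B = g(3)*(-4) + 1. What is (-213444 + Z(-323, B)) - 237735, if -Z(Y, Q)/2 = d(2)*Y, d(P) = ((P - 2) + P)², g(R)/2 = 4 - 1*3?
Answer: -448595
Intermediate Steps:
g(R) = 2 (g(R) = 2*(4 - 1*3) = 2*(4 - 3) = 2*1 = 2)
d(P) = (-2 + 2*P)² (d(P) = ((-2 + P) + P)² = (-2 + 2*P)²)
B = -7 (B = 2*(-4) + 1 = -8 + 1 = -7)
Z(Y, Q) = -8*Y (Z(Y, Q) = -2*4*(-1 + 2)²*Y = -2*4*1²*Y = -2*4*1*Y = -8*Y)
(-213444 + Z(-323, B)) - 237735 = (-213444 - 8*(-323)) - 237735 = (-213444 + 2584) - 237735 = -210860 - 237735 = -448595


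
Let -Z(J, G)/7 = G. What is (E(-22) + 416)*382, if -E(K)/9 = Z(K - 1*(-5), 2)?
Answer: 207044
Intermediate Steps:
Z(J, G) = -7*G
E(K) = 126 (E(K) = -(-63)*2 = -9*(-14) = 126)
(E(-22) + 416)*382 = (126 + 416)*382 = 542*382 = 207044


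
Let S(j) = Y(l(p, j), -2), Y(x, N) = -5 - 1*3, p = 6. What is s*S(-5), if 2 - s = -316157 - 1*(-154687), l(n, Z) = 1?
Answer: -1291776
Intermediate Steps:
Y(x, N) = -8 (Y(x, N) = -5 - 3 = -8)
S(j) = -8
s = 161472 (s = 2 - (-316157 - 1*(-154687)) = 2 - (-316157 + 154687) = 2 - 1*(-161470) = 2 + 161470 = 161472)
s*S(-5) = 161472*(-8) = -1291776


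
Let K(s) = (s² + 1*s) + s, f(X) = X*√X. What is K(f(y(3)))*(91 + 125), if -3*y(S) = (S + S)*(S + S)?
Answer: -373248 - 10368*I*√3 ≈ -3.7325e+5 - 17958.0*I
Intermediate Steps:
y(S) = -4*S²/3 (y(S) = -(S + S)*(S + S)/3 = -2*S*2*S/3 = -4*S²/3)
f(X) = X^(3/2)
K(s) = s² + 2*s (K(s) = (s² + s) + s = (s + s²) + s = s² + 2*s)
K(f(y(3)))*(91 + 125) = ((-4/3*3²)^(3/2)*(2 + (-4/3*3²)^(3/2)))*(91 + 125) = ((-4/3*9)^(3/2)*(2 + (-4/3*9)^(3/2)))*216 = ((-12)^(3/2)*(2 + (-12)^(3/2)))*216 = ((-24*I*√3)*(2 - 24*I*√3))*216 = -24*I*√3*(2 - 24*I*√3)*216 = -5184*I*√3*(2 - 24*I*√3)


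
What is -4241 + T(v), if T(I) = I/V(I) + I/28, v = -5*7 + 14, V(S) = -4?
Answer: -8473/2 ≈ -4236.5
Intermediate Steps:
v = -21 (v = -35 + 14 = -21)
T(I) = -3*I/14 (T(I) = I/(-4) + I/28 = I*(-¼) + I*(1/28) = -I/4 + I/28 = -3*I/14)
-4241 + T(v) = -4241 - 3/14*(-21) = -4241 + 9/2 = -8473/2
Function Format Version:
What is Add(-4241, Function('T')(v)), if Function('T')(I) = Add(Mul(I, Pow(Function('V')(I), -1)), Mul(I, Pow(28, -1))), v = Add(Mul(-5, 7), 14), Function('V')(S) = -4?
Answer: Rational(-8473, 2) ≈ -4236.5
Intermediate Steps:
v = -21 (v = Add(-35, 14) = -21)
Function('T')(I) = Mul(Rational(-3, 14), I) (Function('T')(I) = Add(Mul(I, Pow(-4, -1)), Mul(I, Pow(28, -1))) = Add(Mul(I, Rational(-1, 4)), Mul(I, Rational(1, 28))) = Add(Mul(Rational(-1, 4), I), Mul(Rational(1, 28), I)) = Mul(Rational(-3, 14), I))
Add(-4241, Function('T')(v)) = Add(-4241, Mul(Rational(-3, 14), -21)) = Add(-4241, Rational(9, 2)) = Rational(-8473, 2)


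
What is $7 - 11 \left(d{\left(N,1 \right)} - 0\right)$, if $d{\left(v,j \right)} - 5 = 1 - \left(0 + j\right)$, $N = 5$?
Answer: $-48$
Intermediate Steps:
$d{\left(v,j \right)} = 6 - j$ ($d{\left(v,j \right)} = 5 - \left(-1 + j\right) = 6 - j$)
$7 - 11 \left(d{\left(N,1 \right)} - 0\right) = 7 - 11 \left(\left(6 - 1\right) - 0\right) = 7 - 11 \left(\left(6 - 1\right) + 0\right) = 7 - 11 \left(5 + 0\right) = 7 - 55 = -48$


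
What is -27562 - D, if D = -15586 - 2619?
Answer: -9357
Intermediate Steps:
D = -18205
-27562 - D = -27562 - 1*(-18205) = -27562 + 18205 = -9357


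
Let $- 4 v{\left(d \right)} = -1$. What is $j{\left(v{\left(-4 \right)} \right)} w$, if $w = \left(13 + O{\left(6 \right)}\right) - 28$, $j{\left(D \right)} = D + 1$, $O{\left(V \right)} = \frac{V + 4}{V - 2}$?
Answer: $- \frac{125}{8} \approx -15.625$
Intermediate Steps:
$v{\left(d \right)} = \frac{1}{4}$ ($v{\left(d \right)} = \left(- \frac{1}{4}\right) \left(-1\right) = \frac{1}{4}$)
$O{\left(V \right)} = \frac{4 + V}{-2 + V}$
$j{\left(D \right)} = 1 + D$
$w = - \frac{25}{2}$ ($w = \left(13 + \frac{4 + 6}{-2 + 6}\right) - 28 = \left(13 + \frac{1}{4} \cdot 10\right) - 28 = \left(13 + \frac{5}{2}\right) - 28 = \frac{31}{2} - 28 = - \frac{25}{2} \approx -12.5$)
$j{\left(v{\left(-4 \right)} \right)} w = \left(1 + \frac{1}{4}\right) \left(- \frac{25}{2}\right) = \frac{5}{4} \left(- \frac{25}{2}\right) = - \frac{125}{8}$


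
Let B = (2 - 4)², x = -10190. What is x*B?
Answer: -40760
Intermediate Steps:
B = 4 (B = (-2)² = 4)
x*B = -10190*4 = -40760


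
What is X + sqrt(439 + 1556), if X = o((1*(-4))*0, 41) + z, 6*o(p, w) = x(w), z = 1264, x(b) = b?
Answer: 7625/6 + sqrt(1995) ≈ 1315.5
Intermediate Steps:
o(p, w) = w/6
X = 7625/6 (X = (1/6)*41 + 1264 = 41/6 + 1264 = 7625/6 ≈ 1270.8)
X + sqrt(439 + 1556) = 7625/6 + sqrt(439 + 1556) = 7625/6 + sqrt(1995)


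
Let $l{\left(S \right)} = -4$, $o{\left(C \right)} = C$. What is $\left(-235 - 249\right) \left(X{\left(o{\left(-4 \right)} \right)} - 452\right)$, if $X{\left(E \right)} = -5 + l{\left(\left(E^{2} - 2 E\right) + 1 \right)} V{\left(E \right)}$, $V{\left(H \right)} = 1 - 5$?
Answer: $213444$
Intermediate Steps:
$V{\left(H \right)} = -4$
$X{\left(E \right)} = 11$ ($X{\left(E \right)} = -5 - -16 = -5 + 16 = 11$)
$\left(-235 - 249\right) \left(X{\left(o{\left(-4 \right)} \right)} - 452\right) = \left(-235 - 249\right) \left(11 - 452\right) = \left(-235 - 249\right) \left(-441\right) = \left(-484\right) \left(-441\right) = 213444$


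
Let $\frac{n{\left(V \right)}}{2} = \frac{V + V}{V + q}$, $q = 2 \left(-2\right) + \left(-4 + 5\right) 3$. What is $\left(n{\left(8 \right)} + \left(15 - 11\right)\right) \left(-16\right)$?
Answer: $- \frac{960}{7} \approx -137.14$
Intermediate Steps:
$q = -1$ ($q = -4 + 1 \cdot 3 = -4 + 3 = -1$)
$n{\left(V \right)} = \frac{4 V}{-1 + V}$ ($n{\left(V \right)} = 2 \frac{V + V}{V - 1} = 2 \frac{2 V}{-1 + V} = \frac{4 V}{-1 + V}$)
$\left(n{\left(8 \right)} + \left(15 - 11\right)\right) \left(-16\right) = \left(4 \cdot 8 \frac{1}{-1 + 8} + \left(15 - 11\right)\right) \left(-16\right) = \left(4 \cdot 8 \cdot \frac{1}{7} + 4\right) \left(-16\right) = \left(\frac{32}{7} + 4\right) \left(-16\right) = \frac{60}{7} \left(-16\right) = - \frac{960}{7}$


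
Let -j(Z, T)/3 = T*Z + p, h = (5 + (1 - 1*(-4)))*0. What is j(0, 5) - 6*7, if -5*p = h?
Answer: -42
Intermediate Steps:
h = 0 (h = (5 + (1 + 4))*0 = (5 + 5)*0 = 10*0 = 0)
p = 0 (p = -1/5*0 = 0)
j(Z, T) = -3*T*Z (j(Z, T) = -3*(T*Z + 0) = -3*T*Z)
j(0, 5) - 6*7 = -3*5*0 - 6*7 = 0 - 42 = -42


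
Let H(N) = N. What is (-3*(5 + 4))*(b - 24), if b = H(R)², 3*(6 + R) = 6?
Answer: 216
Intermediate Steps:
R = -4 (R = -6 + (⅓)*6 = -6 + 2 = -4)
b = 16 (b = (-4)² = 16)
(-3*(5 + 4))*(b - 24) = (-3*(5 + 4))*(16 - 24) = -3*9*(-8) = -27*(-8) = 216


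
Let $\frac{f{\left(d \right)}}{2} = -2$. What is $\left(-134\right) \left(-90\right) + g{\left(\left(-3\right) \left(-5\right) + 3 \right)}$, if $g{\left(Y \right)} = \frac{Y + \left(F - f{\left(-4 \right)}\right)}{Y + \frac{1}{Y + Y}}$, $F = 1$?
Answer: $\frac{7827768}{649} \approx 12061.0$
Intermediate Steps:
$f{\left(d \right)} = -4$ ($f{\left(d \right)} = 2 \left(-2\right) = -4$)
$g{\left(Y \right)} = \frac{5 + Y}{Y + \frac{1}{2 Y}}$ ($g{\left(Y \right)} = \frac{Y + \left(1 - -4\right)}{Y + \frac{1}{Y + Y}} = \frac{Y + \left(1 + 4\right)}{Y + \frac{1}{2 Y}} = \frac{Y + 5}{Y + \frac{1}{2 Y}} = \frac{5 + Y}{Y + \frac{1}{2 Y}}$)
$\left(-134\right) \left(-90\right) + g{\left(\left(-3\right) \left(-5\right) + 3 \right)} = \left(-134\right) \left(-90\right) + \frac{2 \left(\left(-3\right) \left(-5\right) + 3\right) \left(5 + \left(\left(-3\right) \left(-5\right) + 3\right)\right)}{1 + 2 \left(\left(-3\right) \left(-5\right) + 3\right)^{2}} = 12060 + \frac{2 \left(15 + 3\right) \left(5 + \left(15 + 3\right)\right)}{1 + 2 \left(15 + 3\right)^{2}} = 12060 + 2 \cdot 18 \frac{1}{1 + 2 \cdot 18^{2}} \left(5 + 18\right) = 12060 + 2 \cdot 18 \frac{1}{1 + 2 \cdot 324} \cdot 23 = 12060 + 2 \cdot 18 \frac{1}{1 + 648} \cdot 23 = 12060 + 2 \cdot 18 \cdot \frac{1}{649} \cdot 23 = 12060 + \frac{828}{649} = \frac{7827768}{649}$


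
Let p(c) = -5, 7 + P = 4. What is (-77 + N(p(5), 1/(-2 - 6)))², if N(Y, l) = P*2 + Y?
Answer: 7744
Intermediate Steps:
P = -3 (P = -7 + 4 = -3)
N(Y, l) = -6 + Y (N(Y, l) = -3*2 + Y = -6 + Y)
(-77 + N(p(5), 1/(-2 - 6)))² = (-77 + (-6 - 5))² = (-77 - 11)² = (-88)² = 7744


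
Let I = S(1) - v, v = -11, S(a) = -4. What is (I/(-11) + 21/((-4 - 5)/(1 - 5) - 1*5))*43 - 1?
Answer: -3924/11 ≈ -356.73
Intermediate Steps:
I = 7 (I = -4 - 1*(-11) = -4 + 11 = 7)
(I/(-11) + 21/((-4 - 5)/(1 - 5) - 1*5))*43 - 1 = (7/(-11) + 21/((-4 - 5)/(1 - 5) - 1*5))*43 - 1 = (7*(-1/11) + 21/(-9/(-4) - 5))*43 - 1 = (-7/11 + 21/(-9*(-¼) - 5))*43 - 1 = (-7/11 + 21/(9/4 - 5))*43 - 1 = (-7/11 + 21/(-11/4))*43 - 1 = (-7/11 + 21*(-4/11))*43 - 1 = (-7/11 - 84/11)*43 - 1 = -91/11*43 - 1 = -3913/11 - 1 = -3924/11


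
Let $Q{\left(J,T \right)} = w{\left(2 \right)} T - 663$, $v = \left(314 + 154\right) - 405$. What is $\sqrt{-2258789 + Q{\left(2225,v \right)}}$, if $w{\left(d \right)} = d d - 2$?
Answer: $i \sqrt{2259326} \approx 1503.1 i$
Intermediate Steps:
$w{\left(d \right)} = -2 + d^{2}$ ($w{\left(d \right)} = d^{2} - 2 = -2 + d^{2}$)
$v = 63$ ($v = 468 - 405 = 63$)
$Q{\left(J,T \right)} = -663 + 2 T$ ($Q{\left(J,T \right)} = \left(-2 + 2^{2}\right) T - 663 = \left(-2 + 4\right) T - 663 = 2 T - 663 = -663 + 2 T$)
$\sqrt{-2258789 + Q{\left(2225,v \right)}} = \sqrt{-2258789 + \left(-663 + 2 \cdot 63\right)} = \sqrt{-2258789 + \left(-663 + 126\right)} = \sqrt{-2258789 - 537} = \sqrt{-2259326} = i \sqrt{2259326}$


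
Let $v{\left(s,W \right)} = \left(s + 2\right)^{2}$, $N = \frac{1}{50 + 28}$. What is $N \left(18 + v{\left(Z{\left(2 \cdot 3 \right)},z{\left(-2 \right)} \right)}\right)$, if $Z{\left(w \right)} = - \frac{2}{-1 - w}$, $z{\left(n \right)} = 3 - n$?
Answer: $\frac{569}{1911} \approx 0.29775$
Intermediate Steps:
$N = \frac{1}{78} \approx 0.012821$
$v{\left(s,W \right)} = \left(2 + s\right)^{2}$
$N \left(18 + v{\left(Z{\left(2 \cdot 3 \right)},z{\left(-2 \right)} \right)}\right) = \frac{18 + \left(2 + \frac{2}{1 + 2 \cdot 3}\right)^{2}}{78} = \frac{18 + \left(2 + \frac{2}{1 + 6}\right)^{2}}{78} = \frac{18 + \left(2 + \frac{2}{7}\right)^{2}}{78} = \frac{18 + \left(\frac{16}{7}\right)^{2}}{78} = \frac{18 + \frac{256}{49}}{78} = \frac{1}{78} \cdot \frac{1138}{49} = \frac{569}{1911}$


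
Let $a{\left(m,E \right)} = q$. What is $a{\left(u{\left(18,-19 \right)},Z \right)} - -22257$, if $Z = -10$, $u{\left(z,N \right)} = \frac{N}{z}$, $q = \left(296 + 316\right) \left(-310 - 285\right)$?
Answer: $-341883$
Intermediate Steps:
$q = -364140$ ($q = 612 \left(-595\right) = -364140$)
$a{\left(m,E \right)} = -364140$
$a{\left(u{\left(18,-19 \right)},Z \right)} - -22257 = -364140 - -22257 = -364140 + 22257 = -341883$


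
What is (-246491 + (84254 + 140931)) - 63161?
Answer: -84467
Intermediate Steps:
(-246491 + (84254 + 140931)) - 63161 = (-246491 + 225185) - 63161 = -21306 - 63161 = -84467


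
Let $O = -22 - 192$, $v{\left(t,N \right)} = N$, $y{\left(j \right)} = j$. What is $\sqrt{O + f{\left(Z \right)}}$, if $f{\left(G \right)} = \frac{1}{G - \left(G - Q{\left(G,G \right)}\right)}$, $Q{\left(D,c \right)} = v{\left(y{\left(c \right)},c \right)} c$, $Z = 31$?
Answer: $\frac{7 i \sqrt{4197}}{31} \approx 14.629 i$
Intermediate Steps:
$O = -214$ ($O = -22 - 192 = -214$)
$Q{\left(D,c \right)} = c^{2}$ ($Q{\left(D,c \right)} = c c = c^{2}$)
$f{\left(G \right)} = \frac{1}{G^{2}}$ ($f{\left(G \right)} = \frac{1}{G + \left(G^{2} - G\right)} = \frac{1}{G^{2}}$)
$\sqrt{O + f{\left(Z \right)}} = \sqrt{-214 + \frac{1}{961}} = \sqrt{- \frac{205653}{961}} = \frac{7 i \sqrt{4197}}{31}$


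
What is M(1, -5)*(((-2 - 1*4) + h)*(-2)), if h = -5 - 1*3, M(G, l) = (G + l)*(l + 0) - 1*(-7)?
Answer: 756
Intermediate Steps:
M(G, l) = 7 + l*(G + l) (M(G, l) = (G + l)*l + 7 = l*(G + l) + 7 = 7 + l*(G + l))
h = -8 (h = -5 - 3 = -8)
M(1, -5)*(((-2 - 1*4) + h)*(-2)) = (7 + (-5)² + 1*(-5))*(((-2 - 1*4) - 8)*(-2)) = (7 + 25 - 5)*(((-2 - 4) - 8)*(-2)) = 27*((-6 - 8)*(-2)) = 27*(-14*(-2)) = 27*28 = 756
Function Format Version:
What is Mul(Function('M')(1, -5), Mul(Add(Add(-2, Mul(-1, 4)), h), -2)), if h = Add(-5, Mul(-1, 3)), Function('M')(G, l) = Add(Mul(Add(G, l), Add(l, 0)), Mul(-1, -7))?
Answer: 756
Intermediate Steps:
Function('M')(G, l) = Add(7, Mul(l, Add(G, l))) (Function('M')(G, l) = Add(Mul(Add(G, l), l), 7) = Add(Mul(l, Add(G, l)), 7) = Add(7, Mul(l, Add(G, l))))
h = -8 (h = Add(-5, -3) = -8)
Mul(Function('M')(1, -5), Mul(Add(Add(-2, Mul(-1, 4)), h), -2)) = Mul(Add(7, Pow(-5, 2), Mul(1, -5)), Mul(Add(Add(-2, Mul(-1, 4)), -8), -2)) = Mul(Add(7, 25, -5), Mul(Add(Add(-2, -4), -8), -2)) = Mul(27, Mul(Add(-6, -8), -2)) = Mul(27, Mul(-14, -2)) = Mul(27, 28) = 756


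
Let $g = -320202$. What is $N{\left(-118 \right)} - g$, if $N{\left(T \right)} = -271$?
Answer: $319931$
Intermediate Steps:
$N{\left(-118 \right)} - g = -271 - -320202 = -271 + 320202 = 319931$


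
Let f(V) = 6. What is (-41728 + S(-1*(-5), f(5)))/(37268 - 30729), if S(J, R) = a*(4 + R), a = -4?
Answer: -41768/6539 ≈ -6.3875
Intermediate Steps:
S(J, R) = -16 - 4*R (S(J, R) = -4*(4 + R) = -16 - 4*R)
(-41728 + S(-1*(-5), f(5)))/(37268 - 30729) = (-41728 + (-16 - 4*6))/(37268 - 30729) = (-41728 + (-16 - 24))/6539 = (-41728 - 40)*(1/6539) = -41768*1/6539 = -41768/6539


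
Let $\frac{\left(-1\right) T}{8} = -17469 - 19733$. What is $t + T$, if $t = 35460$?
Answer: $333076$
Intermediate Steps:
$T = 297616$ ($T = - 8 \left(-17469 - 19733\right) = \left(-8\right) \left(-37202\right) = 297616$)
$t + T = 35460 + 297616 = 333076$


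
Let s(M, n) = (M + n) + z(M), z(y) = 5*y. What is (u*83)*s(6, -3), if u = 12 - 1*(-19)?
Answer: 84909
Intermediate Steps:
u = 31 (u = 12 + 19 = 31)
s(M, n) = n + 6*M (s(M, n) = (M + n) + 5*M = n + 6*M)
(u*83)*s(6, -3) = (31*83)*(-3 + 6*6) = 2573*(-3 + 36) = 2573*33 = 84909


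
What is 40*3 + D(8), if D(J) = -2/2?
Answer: 119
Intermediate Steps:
D(J) = -1 (D(J) = -2*½ = -1)
40*3 + D(8) = 40*3 - 1 = 120 - 1 = 119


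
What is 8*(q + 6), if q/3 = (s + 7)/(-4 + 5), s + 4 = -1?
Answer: 96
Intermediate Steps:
s = -5 (s = -4 - 1 = -5)
q = 6 (q = 3*((-5 + 7)/(-4 + 5)) = 3*(2/1) = 3*(2*1) = 3*2 = 6)
8*(q + 6) = 8*(6 + 6) = 8*12 = 96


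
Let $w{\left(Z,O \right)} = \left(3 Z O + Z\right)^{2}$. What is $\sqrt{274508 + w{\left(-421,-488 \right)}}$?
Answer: $9 \sqrt{4683474277} \approx 6.1592 \cdot 10^{5}$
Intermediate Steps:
$w{\left(Z,O \right)} = \left(Z + 3 O Z\right)^{2}$ ($w{\left(Z,O \right)} = \left(3 O Z + Z\right)^{2} = \left(Z + 3 O Z\right)^{2}$)
$\sqrt{274508 + w{\left(-421,-488 \right)}} = \sqrt{274508 + \left(-421\right)^{2} \left(1 + 3 \left(-488\right)\right)^{2}} = \sqrt{274508 + 177241 \left(1 - 1464\right)^{2}} = \sqrt{274508 + 177241 \left(-1463\right)^{2}} = \sqrt{274508 + 177241 \cdot 2140369} = \sqrt{274508 + 379361141929} = \sqrt{379361416437} = 9 \sqrt{4683474277}$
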